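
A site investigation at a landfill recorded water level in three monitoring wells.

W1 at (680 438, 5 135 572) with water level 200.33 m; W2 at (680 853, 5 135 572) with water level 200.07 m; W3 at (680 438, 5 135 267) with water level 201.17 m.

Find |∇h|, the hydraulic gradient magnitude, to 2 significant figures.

∂h/∂x = (200.07 − 200.33) / (680853 − 680438) = -0.0006265
∂h/∂y = (201.17 − 200.33) / (5135267 − 5135572) = -0.002754
|∇h| = √(-0.0006265² + -0.002754²) = 0.002824

0.0028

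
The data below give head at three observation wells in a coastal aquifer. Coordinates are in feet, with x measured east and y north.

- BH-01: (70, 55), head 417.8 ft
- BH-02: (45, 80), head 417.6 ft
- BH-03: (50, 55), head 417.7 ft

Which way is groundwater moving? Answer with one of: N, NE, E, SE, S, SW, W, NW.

NW

With h = a·x + b·y + c and BH-01 as origin, the differences give:
  (-25)·a + 25·b = -0.2
  (-20)·a + 0·b = -0.1
Eliminate b (×0 and ×25, subtract): 500·a = 2.50 → a = ∂h/∂x = +0.005000
Back-substitute: b = ∂h/∂y = -0.003000.
Flow = −∇h = (-0.005000 east, +0.003000 north), which points northwest.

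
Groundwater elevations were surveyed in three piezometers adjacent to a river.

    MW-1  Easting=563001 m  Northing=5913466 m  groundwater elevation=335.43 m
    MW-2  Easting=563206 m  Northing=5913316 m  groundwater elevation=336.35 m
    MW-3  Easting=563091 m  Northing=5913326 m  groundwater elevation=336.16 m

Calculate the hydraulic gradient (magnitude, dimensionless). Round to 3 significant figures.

Taking MW-1 as reference: MW-2−MW-1 = (205, -150, +0.92); MW-3−MW-1 = (90, -140, +0.73).
Determinant of the coordinate differences = 205·(-140) − 90·(-150) = -15200.
∂h/∂x = [(+0.92)·(-140) − (+0.73)·(-150)] / -15200 = +0.001270
∂h/∂y = [205·(+0.73) − 90·(+0.92)] / -15200 = -0.004398
|∇h| = √(0.001270² + -0.004398²) = 0.004578

0.00458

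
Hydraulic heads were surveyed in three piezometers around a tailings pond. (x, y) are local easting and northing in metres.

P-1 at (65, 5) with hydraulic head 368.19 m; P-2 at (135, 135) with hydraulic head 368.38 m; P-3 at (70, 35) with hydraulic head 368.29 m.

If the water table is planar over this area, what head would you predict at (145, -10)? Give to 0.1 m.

Taking P-1 as reference: P-2−P-1 = (70, 130, +0.19); P-3−P-1 = (5, 30, +0.10).
Determinant of the coordinate differences = 70·30 − 5·130 = 1450.
∂h/∂x = [(+0.19)·30 − (+0.10)·130] / 1450 = -0.005034
∂h/∂y = [70·(+0.10) − 5·(+0.19)] / 1450 = +0.004172
h(145, -10) = 368.19 + (-0.005034)·(80) + (+0.004172)·(-15) = 368.19 -0.403 -0.063 = 367.725 m.

367.7 m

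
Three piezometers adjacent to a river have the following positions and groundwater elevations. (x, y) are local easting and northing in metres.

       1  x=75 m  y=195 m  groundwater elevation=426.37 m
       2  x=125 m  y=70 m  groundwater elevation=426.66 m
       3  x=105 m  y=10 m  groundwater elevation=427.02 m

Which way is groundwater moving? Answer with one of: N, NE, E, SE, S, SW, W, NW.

NE

Differences from 1: to 2 (Δx, Δy, Δh) = (50, -125, +0.29); to 3 = (30, -185, +0.65).
Determinant of the coordinate differences = 50·(-185) − 30·(-125) = -5500.
∂h/∂x = [(+0.29)·(-185) − (+0.65)·(-125)] / -5500 = -0.005018
∂h/∂y = [50·(+0.65) − 30·(+0.29)] / -5500 = -0.004327
Flow = −∇h = (+0.005018 east, +0.004327 north), which points northeast.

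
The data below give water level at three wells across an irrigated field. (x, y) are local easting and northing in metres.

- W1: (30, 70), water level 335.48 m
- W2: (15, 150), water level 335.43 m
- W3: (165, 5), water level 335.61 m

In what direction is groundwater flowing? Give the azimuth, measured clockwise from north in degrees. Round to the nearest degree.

Taking W1 as reference: W2−W1 = (-15, 80, -0.05); W3−W1 = (135, -65, +0.13).
Solve a·Δx + b·Δy = Δh: det = (-15)·(-65) − 135·80 = -9825.
∂h/∂x = [(-0.05)·(-65) − (+0.13)·80] / -9825 = +0.0007277
∂h/∂y = [(-15)·(+0.13) − 135·(-0.05)] / -9825 = -0.0004885
Flow direction (−∇h) has components (-0.0007277 E, +0.0004885 N).
Azimuth = atan2(E, N) = atan2(-0.0007277, +0.0004885) = 303.9° ≈ 304°.

304°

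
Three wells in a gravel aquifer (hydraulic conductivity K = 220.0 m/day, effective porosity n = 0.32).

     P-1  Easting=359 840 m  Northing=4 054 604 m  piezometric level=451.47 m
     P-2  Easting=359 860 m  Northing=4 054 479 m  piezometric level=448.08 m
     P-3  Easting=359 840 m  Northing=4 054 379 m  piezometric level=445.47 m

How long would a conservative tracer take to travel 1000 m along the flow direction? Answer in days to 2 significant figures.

With h = a·x + b·y + c and P-1 as origin, the differences give:
  20·a + (-125)·b = -3.39
  0·a + (-225)·b = -6.00
Eliminate b (×(-225) and ×(-125), subtract): -4500·a = 12.750 → a = ∂h/∂x = -0.002833
Back-substitute: b = ∂h/∂y = +0.02667.
|∇h| = √(-0.002833² + 0.02667²) = 0.02682
Seepage velocity v = K·i/n = 220.0 × 0.02682 / 0.32 = 18.44 m/day.
t = 1000 / 18.44 = 54.23 days.

54 days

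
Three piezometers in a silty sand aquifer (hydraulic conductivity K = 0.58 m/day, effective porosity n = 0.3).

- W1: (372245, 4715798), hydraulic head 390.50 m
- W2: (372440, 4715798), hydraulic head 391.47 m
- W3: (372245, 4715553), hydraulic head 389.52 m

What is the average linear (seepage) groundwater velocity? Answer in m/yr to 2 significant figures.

∂h/∂x = (391.47 − 390.50) / (372440 − 372245) = +0.004974
∂h/∂y = (389.52 − 390.50) / (4715553 − 4715798) = +0.004000
|∇h| = √(0.004974² + 0.004000²) = 0.006383
Seepage velocity v = K·i/n = 0.58 × 0.006383 / 0.3 = 0.01234 m/day = 4.507 m/yr.

4.5 m/yr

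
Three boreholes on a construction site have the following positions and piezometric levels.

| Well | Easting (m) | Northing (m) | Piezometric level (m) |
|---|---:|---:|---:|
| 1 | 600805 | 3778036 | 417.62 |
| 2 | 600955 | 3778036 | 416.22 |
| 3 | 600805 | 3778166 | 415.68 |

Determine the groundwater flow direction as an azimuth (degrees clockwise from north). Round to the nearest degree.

∂h/∂x = (416.22 − 417.62) / (600955 − 600805) = -0.009333
∂h/∂y = (415.68 − 417.62) / (3778166 − 3778036) = -0.01492
Flow direction (−∇h) has components (+0.009333 E, +0.01492 N).
Azimuth = atan2(E, N) = atan2(+0.009333, +0.01492) = 32.0° ≈ 032°.

032°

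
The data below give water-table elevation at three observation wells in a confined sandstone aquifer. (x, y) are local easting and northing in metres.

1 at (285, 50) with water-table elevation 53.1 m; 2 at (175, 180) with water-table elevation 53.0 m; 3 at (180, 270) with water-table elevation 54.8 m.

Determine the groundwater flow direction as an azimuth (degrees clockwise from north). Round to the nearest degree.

231°

Taking 1 as reference: 2−1 = (-110, 130, -0.1); 3−1 = (-105, 220, +1.7).
Determinant of the coordinate differences = (-110)·220 − (-105)·130 = -10550.
∂h/∂x = [(-0.1)·220 − (+1.7)·130] / -10550 = +0.02303
∂h/∂y = [(-110)·(+1.7) − (-105)·(-0.1)] / -10550 = +0.01872
Flow direction (−∇h) has components (-0.02303 E, -0.01872 N).
Azimuth = atan2(E, N) = atan2(-0.02303, -0.01872) = 230.9° ≈ 231°.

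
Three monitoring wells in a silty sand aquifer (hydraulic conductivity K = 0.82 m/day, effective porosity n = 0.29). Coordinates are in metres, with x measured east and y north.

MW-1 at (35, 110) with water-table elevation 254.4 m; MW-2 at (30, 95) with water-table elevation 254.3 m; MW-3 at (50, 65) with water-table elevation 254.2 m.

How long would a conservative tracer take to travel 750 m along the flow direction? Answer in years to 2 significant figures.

110 years

Taking MW-1 as reference: MW-2−MW-1 = (-5, -15, -0.1); MW-3−MW-1 = (15, -45, -0.2).
Solve a·Δx + b·Δy = Δh: det = (-5)·(-45) − 15·(-15) = 450.
∂h/∂x = [(-0.1)·(-45) − (-0.2)·(-15)] / 450 = +0.003333
∂h/∂y = [(-5)·(-0.2) − 15·(-0.1)] / 450 = +0.005556
|∇h| = √(0.003333² + 0.005556²) = 0.006479
Seepage velocity v = K·i/n = 0.82 × 0.006479 / 0.29 = 0.01832 m/day.
t = 750 / 0.01832 = 4.094e+04 days = 112 years.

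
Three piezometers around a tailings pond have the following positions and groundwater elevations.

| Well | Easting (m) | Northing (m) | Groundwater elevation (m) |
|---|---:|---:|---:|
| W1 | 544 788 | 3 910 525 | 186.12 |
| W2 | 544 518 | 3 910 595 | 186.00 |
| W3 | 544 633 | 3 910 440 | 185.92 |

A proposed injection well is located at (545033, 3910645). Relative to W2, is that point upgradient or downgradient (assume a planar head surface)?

upgradient

With h = a·x + b·y + c and W1 as origin, the differences give:
  (-270)·a + 70·b = -0.12
  (-155)·a + (-85)·b = -0.20
Eliminate b (×(-85) and ×70, subtract): 33800·a = 24.200 → a = ∂h/∂x = +0.0007160
Back-substitute: b = ∂h/∂y = +0.001047.
Head at (545033, 3910645) = 186.12 + (+0.0007160)·(245) + (+0.001047)·(120) = 186.42 m.
That is higher than the 186.00 m at W2, so the point is upgradient.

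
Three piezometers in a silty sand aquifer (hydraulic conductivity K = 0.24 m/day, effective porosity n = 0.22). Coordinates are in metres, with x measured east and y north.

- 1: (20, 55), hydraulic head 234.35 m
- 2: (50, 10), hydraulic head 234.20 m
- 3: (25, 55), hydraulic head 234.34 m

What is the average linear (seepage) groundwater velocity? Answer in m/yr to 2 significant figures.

1.1 m/yr

With h = a·x + b·y + c and 1 as origin, the differences give:
  30·a + (-45)·b = -0.15
  5·a + 0·b = -0.01
Eliminate b (×0 and ×(-45), subtract): 225·a = -0.450 → a = ∂h/∂x = -0.002000
Back-substitute: b = ∂h/∂y = +0.002000.
|∇h| = √(-0.002000² + 0.002000²) = 0.002828
Seepage velocity v = K·i/n = 0.24 × 0.002828 / 0.22 = 0.003085 m/day = 1.127 m/yr.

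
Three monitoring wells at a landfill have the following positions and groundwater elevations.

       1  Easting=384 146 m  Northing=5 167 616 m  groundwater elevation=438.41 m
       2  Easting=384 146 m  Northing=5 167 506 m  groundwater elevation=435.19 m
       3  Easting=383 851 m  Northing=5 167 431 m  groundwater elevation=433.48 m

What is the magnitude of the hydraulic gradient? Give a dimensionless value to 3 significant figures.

0.0293

With h = a·x + b·y + c and 1 as origin, the differences give:
  0·a + (-110)·b = -3.22
  (-295)·a + (-185)·b = -4.93
Eliminate b (×(-185) and ×(-110), subtract): -32450·a = 53.400 → a = ∂h/∂x = -0.001646
Back-substitute: b = ∂h/∂y = +0.02927.
|∇h| = √(-0.001646² + 0.02927²) = 0.02932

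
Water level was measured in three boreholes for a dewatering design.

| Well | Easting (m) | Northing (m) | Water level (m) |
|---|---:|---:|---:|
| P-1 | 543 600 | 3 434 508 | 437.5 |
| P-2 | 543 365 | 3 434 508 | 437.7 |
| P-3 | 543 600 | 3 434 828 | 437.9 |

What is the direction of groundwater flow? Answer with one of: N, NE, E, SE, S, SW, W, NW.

SE

∂h/∂x = (437.7 − 437.5) / (543365 − 543600) = -0.0008511
∂h/∂y = (437.9 − 437.5) / (3434828 − 3434508) = +0.001250
Flow = −∇h = (+0.0008511 east, -0.001250 north), which points southeast.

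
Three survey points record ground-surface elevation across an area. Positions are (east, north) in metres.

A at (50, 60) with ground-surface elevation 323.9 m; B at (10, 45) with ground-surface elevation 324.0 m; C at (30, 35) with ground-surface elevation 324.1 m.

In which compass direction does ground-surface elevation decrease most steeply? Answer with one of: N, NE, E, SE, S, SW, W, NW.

N

Differences from A: to B (Δx, Δy, Δh) = (-40, -15, +0.1); to C = (-20, -25, +0.2).
Determinant of the coordinate differences = (-40)·(-25) − (-20)·(-15) = 700.
∂z/∂x = [(+0.1)·(-25) − (+0.2)·(-15)] / 700 = +0.0007143
∂z/∂y = [(-40)·(+0.2) − (-20)·(+0.1)] / 700 = -0.008571
Steepest decrease is along −∇f = (-0.0007143 E, +0.008571 N) → north.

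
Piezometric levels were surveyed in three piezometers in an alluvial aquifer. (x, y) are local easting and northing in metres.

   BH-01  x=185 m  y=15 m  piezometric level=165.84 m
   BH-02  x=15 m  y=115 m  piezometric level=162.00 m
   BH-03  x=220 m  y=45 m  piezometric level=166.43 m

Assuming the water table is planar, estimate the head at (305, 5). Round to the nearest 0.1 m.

168.3 m

With h = a·x + b·y + c and BH-01 as origin, the differences give:
  (-170)·a + 100·b = -3.84
  35·a + 30·b = +0.59
Eliminate b (×30 and ×100, subtract): -8600·a = -174.200 → a = ∂h/∂x = +0.02026
Back-substitute: b = ∂h/∂y = -0.003965.
h(305, 5) = 165.84 + (+0.02026)·(120) + (-0.003965)·(-10) = 165.84 +2.431 +0.040 = 168.310 m.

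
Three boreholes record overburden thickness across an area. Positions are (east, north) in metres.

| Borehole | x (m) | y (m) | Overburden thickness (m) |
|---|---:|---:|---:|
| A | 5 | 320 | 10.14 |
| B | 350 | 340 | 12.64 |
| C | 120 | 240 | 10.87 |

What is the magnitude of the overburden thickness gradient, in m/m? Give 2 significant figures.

Taking A as reference: B−A = (345, 20, +2.50); C−A = (115, -80, +0.73).
Determinant of the coordinate differences = 345·(-80) − 115·20 = -29900.
∂d/∂x = [(+2.50)·(-80) − (+0.73)·20] / -29900 = +0.007177
∂d/∂y = [345·(+0.73) − 115·(+2.50)] / -29900 = +0.001192
|∇f| = √(0.007177² + 0.001192²) = 0.007275 m/m

0.0073 m/m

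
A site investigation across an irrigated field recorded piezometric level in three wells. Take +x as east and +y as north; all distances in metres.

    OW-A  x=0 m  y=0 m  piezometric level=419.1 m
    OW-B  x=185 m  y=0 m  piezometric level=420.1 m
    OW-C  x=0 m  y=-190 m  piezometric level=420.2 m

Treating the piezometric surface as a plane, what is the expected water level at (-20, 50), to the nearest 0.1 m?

∂h/∂x = (420.1 − 419.1) / (185 − 0) = +0.005405
∂h/∂y = (420.2 − 419.1) / (-190 − 0) = -0.005789
h(-20, 50) = 419.1 + (+0.005405)·(-20) + (-0.005789)·(50) = 419.1 -0.108 -0.289 = 418.702 m.

418.7 m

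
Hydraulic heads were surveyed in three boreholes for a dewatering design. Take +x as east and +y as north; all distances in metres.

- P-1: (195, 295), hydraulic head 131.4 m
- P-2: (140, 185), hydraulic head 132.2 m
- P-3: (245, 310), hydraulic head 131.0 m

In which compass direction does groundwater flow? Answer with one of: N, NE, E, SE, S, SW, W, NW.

NE

With h = a·x + b·y + c and P-1 as origin, the differences give:
  (-55)·a + (-110)·b = +0.8
  50·a + 15·b = -0.4
Eliminate b (×15 and ×(-110), subtract): 4675·a = -32.00 → a = ∂h/∂x = -0.006845
Back-substitute: b = ∂h/∂y = -0.003850.
Flow = −∇h = (+0.006845 east, +0.003850 north), which points northeast.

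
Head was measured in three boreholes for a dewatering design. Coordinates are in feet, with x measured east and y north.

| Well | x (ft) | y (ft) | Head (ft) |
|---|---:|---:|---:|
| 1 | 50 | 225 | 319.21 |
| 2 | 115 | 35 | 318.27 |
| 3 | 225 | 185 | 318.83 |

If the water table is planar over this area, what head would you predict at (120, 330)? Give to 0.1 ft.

Three-point gradient (reference 1): Δ to 2 = (65, -190, -0.94), Δ to 3 = (175, -40, -0.38).
∂h/∂x = -0.001129, ∂h/∂y = +0.004561 (det = 30650).
h(120, 330) = 319.21 + (-0.001129)·(70) + (+0.004561)·(105) = 319.21 -0.079 +0.479 = 319.610 ft.

319.6 ft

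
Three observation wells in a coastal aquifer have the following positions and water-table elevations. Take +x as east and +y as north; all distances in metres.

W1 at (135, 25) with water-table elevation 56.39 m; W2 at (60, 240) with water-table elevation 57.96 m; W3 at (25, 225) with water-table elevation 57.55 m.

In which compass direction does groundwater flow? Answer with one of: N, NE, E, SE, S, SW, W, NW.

SW

Differences from W1: to W2 (Δx, Δy, Δh) = (-75, 215, +1.57); to W3 = (-110, 200, +1.16).
Determinant of the coordinate differences = (-75)·200 − (-110)·215 = 8650.
∂h/∂x = [(+1.57)·200 − (+1.16)·215] / 8650 = +0.007468
∂h/∂y = [(-75)·(+1.16) − (-110)·(+1.57)] / 8650 = +0.009908
Flow = −∇h = (-0.007468 east, -0.009908 north), which points southwest.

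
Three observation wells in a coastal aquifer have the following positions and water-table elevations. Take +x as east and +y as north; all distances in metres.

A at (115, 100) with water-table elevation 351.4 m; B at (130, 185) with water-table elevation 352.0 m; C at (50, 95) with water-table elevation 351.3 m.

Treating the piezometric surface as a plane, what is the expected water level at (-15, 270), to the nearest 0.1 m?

With h = a·x + b·y + c and A as origin, the differences give:
  15·a + 85·b = +0.6
  (-65)·a + (-5)·b = -0.1
Eliminate b (×(-5) and ×85, subtract): 5450·a = 5.50 → a = ∂h/∂x = +0.001009
Back-substitute: b = ∂h/∂y = +0.006881.
h(-15, 270) = 351.4 + (+0.001009)·(-130) + (+0.006881)·(170) = 351.4 -0.131 +1.170 = 352.439 m.

352.4 m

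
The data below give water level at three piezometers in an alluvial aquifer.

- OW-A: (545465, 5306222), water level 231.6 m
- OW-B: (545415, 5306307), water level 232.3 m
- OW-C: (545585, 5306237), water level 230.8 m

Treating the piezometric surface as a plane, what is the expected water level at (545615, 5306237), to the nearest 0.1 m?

230.6 m

Three-point gradient (reference OW-A): Δ to OW-B = (-50, 85, +0.7), Δ to OW-C = (120, 15, -0.8).
∂h/∂x = -0.007169, ∂h/∂y = +0.004018 (det = -10950).
h(545615, 5306237) = 231.6 + (-0.007169)·(150) + (+0.004018)·(15) = 231.6 -1.075 +0.060 = 230.585 m.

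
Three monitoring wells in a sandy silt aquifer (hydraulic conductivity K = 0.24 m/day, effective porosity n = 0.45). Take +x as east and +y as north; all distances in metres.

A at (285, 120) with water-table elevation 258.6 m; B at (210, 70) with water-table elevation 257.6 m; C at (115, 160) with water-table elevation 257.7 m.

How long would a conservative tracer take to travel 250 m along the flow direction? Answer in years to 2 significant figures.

With h = a·x + b·y + c and A as origin, the differences give:
  (-75)·a + (-50)·b = -1.0
  (-170)·a + 40·b = -0.9
Eliminate b (×40 and ×(-50), subtract): -11500·a = -85.00 → a = ∂h/∂x = +0.007391
Back-substitute: b = ∂h/∂y = +0.008913.
|∇h| = √(0.007391² + 0.008913²) = 0.01158
Seepage velocity v = K·i/n = 0.24 × 0.01158 / 0.45 = 0.006176 m/day.
t = 250 / 0.006176 = 4.048e+04 days = 111 years.

110 years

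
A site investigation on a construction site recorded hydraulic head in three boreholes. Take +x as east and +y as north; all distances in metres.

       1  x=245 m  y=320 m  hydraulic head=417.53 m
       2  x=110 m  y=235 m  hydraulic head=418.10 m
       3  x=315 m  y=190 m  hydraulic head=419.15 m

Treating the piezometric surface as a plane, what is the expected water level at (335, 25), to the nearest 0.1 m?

Taking 1 as reference: 2−1 = (-135, -85, +0.57); 3−1 = (70, -130, +1.62).
Determinant of the coordinate differences = (-135)·(-130) − 70·(-85) = 23500.
∂h/∂x = [(+0.57)·(-130) − (+1.62)·(-85)] / 23500 = +0.002706
∂h/∂y = [(-135)·(+1.62) − 70·(+0.57)] / 23500 = -0.01100
h(335, 25) = 417.53 + (+0.002706)·(90) + (-0.01100)·(-295) = 417.53 +0.244 +3.246 = 421.020 m.

421.0 m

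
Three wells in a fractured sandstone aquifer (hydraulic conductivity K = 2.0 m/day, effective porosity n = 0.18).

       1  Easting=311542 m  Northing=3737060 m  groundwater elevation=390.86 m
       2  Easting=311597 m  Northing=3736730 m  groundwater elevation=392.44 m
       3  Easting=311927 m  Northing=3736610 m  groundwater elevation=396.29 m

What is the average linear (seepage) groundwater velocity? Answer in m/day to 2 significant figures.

With h = a·x + b·y + c and 1 as origin, the differences give:
  55·a + (-330)·b = +1.58
  385·a + (-450)·b = +5.43
Eliminate b (×(-450) and ×(-330), subtract): 102300·a = 1080.900 → a = ∂h/∂x = +0.01057
Back-substitute: b = ∂h/∂y = -0.003027.
|∇h| = √(0.01057² + -0.003027²) = 0.01099
Seepage velocity v = K·i/n = 2.0 × 0.01099 / 0.18 = 0.1221 m/day.

0.12 m/day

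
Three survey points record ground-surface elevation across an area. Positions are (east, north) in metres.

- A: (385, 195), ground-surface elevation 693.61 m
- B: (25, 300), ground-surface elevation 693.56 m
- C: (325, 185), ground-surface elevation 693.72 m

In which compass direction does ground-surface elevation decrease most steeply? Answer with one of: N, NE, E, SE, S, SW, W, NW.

Three-point gradient (reference A): Δ to B = (-360, 105, -0.05), Δ to C = (-60, -10, +0.11).
∂z/∂x = -0.001116, ∂z/∂y = -0.004303 (det = 9900).
Steepest decrease is along −∇f = (+0.001116 E, +0.004303 N) → north.

N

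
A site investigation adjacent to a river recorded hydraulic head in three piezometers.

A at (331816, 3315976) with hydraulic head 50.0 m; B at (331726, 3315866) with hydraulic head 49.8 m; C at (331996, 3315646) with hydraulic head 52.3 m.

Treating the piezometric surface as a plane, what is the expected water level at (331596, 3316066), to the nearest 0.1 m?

Differences from A: to B (Δx, Δy, Δh) = (-90, -110, -0.2); to C = (180, -330, +2.3).
Solve a·Δx + b·Δy = Δh: det = (-90)·(-330) − 180·(-110) = 49500.
∂h/∂x = [(-0.2)·(-330) − (+2.3)·(-110)] / 49500 = +0.006444
∂h/∂y = [(-90)·(+2.3) − 180·(-0.2)] / 49500 = -0.003455
h(331596, 3316066) = 50.0 + (+0.006444)·(-220) + (-0.003455)·(90) = 50.0 -1.418 -0.311 = 48.271 m.

48.3 m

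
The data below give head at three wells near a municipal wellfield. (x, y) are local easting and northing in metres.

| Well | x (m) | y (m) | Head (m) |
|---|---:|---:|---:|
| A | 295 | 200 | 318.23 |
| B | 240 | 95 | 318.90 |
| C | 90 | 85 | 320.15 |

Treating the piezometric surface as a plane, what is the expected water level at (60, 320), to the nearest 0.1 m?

With h = a·x + b·y + c and A as origin, the differences give:
  (-55)·a + (-105)·b = +0.67
  (-205)·a + (-115)·b = +1.92
Eliminate b (×(-115) and ×(-105), subtract): -15200·a = 124.550 → a = ∂h/∂x = -0.008194
Back-substitute: b = ∂h/∂y = -0.002089.
h(60, 320) = 318.23 + (-0.008194)·(-235) + (-0.002089)·(120) = 318.23 +1.926 -0.251 = 319.905 m.

319.9 m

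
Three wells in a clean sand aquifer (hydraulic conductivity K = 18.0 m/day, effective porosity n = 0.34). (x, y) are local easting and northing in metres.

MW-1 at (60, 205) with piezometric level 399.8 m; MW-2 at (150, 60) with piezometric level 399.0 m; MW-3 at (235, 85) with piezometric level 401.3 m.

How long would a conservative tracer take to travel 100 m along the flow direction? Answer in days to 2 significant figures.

66 days

Taking MW-1 as reference: MW-2−MW-1 = (90, -145, -0.8); MW-3−MW-1 = (175, -120, +1.5).
Solve a·Δx + b·Δy = Δh: det = 90·(-120) − 175·(-145) = 14575.
∂h/∂x = [(-0.8)·(-120) − (+1.5)·(-145)] / 14575 = +0.02151
∂h/∂y = [90·(+1.5) − 175·(-0.8)] / 14575 = +0.01887
|∇h| = √(0.02151² + 0.01887²) = 0.02861
Seepage velocity v = K·i/n = 18.0 × 0.02861 / 0.34 = 1.515 m/day.
t = 100 / 1.515 = 66.01 days.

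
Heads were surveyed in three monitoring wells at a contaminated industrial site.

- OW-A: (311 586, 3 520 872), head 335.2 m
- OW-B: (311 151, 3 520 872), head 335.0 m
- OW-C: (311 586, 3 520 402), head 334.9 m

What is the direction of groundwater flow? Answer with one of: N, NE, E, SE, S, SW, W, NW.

∂h/∂x = (335.0 − 335.2) / (311151 − 311586) = +0.0004598
∂h/∂y = (334.9 − 335.2) / (3520402 − 3520872) = +0.0006383
Flow = −∇h = (-0.0004598 east, -0.0006383 north), which points southwest.

SW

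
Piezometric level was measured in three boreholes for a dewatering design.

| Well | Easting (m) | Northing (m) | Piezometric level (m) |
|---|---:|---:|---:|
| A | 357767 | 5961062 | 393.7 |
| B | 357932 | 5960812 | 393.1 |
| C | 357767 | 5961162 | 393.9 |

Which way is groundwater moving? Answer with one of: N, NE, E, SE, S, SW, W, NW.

Differences from A: to B (Δx, Δy, Δh) = (165, -250, -0.6); to C = (0, 100, +0.2).
Solve a·Δx + b·Δy = Δh: det = 165·100 − 0·(-250) = 16500.
∂h/∂x = [(-0.6)·100 − (+0.2)·(-250)] / 16500 = -0.0006061
∂h/∂y = [165·(+0.2) − 0·(-0.6)] / 16500 = +0.002000
Flow = −∇h = (+0.0006061 east, -0.002000 north), which points south.

S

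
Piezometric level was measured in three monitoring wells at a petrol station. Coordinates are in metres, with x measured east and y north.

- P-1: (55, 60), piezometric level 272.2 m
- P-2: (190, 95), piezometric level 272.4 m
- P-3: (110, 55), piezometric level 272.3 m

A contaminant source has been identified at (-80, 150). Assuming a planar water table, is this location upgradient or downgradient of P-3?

downgradient

Three-point gradient (reference P-1): Δ to P-2 = (135, 35, +0.2), Δ to P-3 = (55, -5, +0.1).
∂h/∂x = +0.001731, ∂h/∂y = -0.0009615 (det = -2600).
Head at (-80, 150) = 272.2 + (+0.001731)·(-135) + (-0.0009615)·(90) = 271.88 m.
That is lower than the 272.3 m at P-3, so the point is downgradient.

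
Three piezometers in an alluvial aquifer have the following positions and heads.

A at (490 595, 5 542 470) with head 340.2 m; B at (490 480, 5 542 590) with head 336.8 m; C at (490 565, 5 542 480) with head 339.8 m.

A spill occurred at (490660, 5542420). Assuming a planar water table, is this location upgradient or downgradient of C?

With h = a·x + b·y + c and A as origin, the differences give:
  (-115)·a + 120·b = -3.4
  (-30)·a + 10·b = -0.4
Eliminate b (×10 and ×120, subtract): 2450·a = 14.00 → a = ∂h/∂x = +0.005714
Back-substitute: b = ∂h/∂y = -0.02286.
Head at (490660, 5542420) = 340.2 + (+0.005714)·(65) + (-0.02286)·(-50) = 341.71 m.
That is higher than the 339.8 m at C, so the point is upgradient.

upgradient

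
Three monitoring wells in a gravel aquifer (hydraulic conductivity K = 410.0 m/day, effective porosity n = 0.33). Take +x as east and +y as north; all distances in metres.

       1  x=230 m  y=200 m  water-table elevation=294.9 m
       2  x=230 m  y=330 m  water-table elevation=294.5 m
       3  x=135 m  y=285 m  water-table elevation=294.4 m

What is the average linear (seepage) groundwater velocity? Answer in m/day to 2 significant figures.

4.9 m/day

Differences from 1: to 2 (Δx, Δy, Δh) = (0, 130, -0.4); to 3 = (-95, 85, -0.5).
Determinant of the coordinate differences = 0·85 − (-95)·130 = 12350.
∂h/∂x = [(-0.4)·85 − (-0.5)·130] / 12350 = +0.002510
∂h/∂y = [0·(-0.5) − (-95)·(-0.4)] / 12350 = -0.003077
|∇h| = √(0.002510² + -0.003077²) = 0.003971
Seepage velocity v = K·i/n = 410.0 × 0.003971 / 0.33 = 4.934 m/day.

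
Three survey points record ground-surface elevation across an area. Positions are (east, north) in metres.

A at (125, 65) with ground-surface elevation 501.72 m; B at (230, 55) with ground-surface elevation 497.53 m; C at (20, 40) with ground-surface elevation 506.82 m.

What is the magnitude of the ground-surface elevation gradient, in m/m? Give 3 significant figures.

0.0497 m/m

Taking A as reference: B−A = (105, -10, -4.19); C−A = (-105, -25, +5.10).
Determinant of the coordinate differences = 105·(-25) − (-105)·(-10) = -3675.
∂z/∂x = [(-4.19)·(-25) − (+5.10)·(-10)] / -3675 = -0.04238
∂z/∂y = [105·(+5.10) − (-105)·(-4.19)] / -3675 = -0.02600
|∇f| = √(-0.04238² + -0.02600²) = 0.04972 m/m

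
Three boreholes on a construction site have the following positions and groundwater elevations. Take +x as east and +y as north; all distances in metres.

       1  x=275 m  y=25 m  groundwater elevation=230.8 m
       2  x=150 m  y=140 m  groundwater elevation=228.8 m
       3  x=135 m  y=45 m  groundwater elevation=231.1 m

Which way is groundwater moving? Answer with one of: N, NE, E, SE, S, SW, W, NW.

Differences from 1: to 2 (Δx, Δy, Δh) = (-125, 115, -2.0); to 3 = (-140, 20, +0.3).
Solve a·Δx + b·Δy = Δh: det = (-125)·20 − (-140)·115 = 13600.
∂h/∂x = [(-2.0)·20 − (+0.3)·115] / 13600 = -0.005478
∂h/∂y = [(-125)·(+0.3) − (-140)·(-2.0)] / 13600 = -0.02335
Flow = −∇h = (+0.005478 east, +0.02335 north), which points north.

N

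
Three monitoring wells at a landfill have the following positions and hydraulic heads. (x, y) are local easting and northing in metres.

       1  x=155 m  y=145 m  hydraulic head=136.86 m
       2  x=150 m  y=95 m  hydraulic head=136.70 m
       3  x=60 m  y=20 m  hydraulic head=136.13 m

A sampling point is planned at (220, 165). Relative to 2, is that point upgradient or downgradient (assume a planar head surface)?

upgradient

With h = a·x + b·y + c and 1 as origin, the differences give:
  (-5)·a + (-50)·b = -0.16
  (-95)·a + (-125)·b = -0.73
Eliminate b (×(-125) and ×(-50), subtract): -4125·a = -16.500 → a = ∂h/∂x = +0.004000
Back-substitute: b = ∂h/∂y = +0.002800.
Head at (220, 165) = 136.86 + (+0.004000)·(65) + (+0.002800)·(20) = 137.18 m.
That is higher than the 136.70 m at 2, so the point is upgradient.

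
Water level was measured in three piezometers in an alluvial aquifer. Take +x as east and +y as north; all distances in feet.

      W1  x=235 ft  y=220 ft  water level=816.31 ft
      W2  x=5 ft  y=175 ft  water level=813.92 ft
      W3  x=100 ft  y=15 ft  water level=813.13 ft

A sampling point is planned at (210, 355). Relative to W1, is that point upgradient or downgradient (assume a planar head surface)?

upgradient

Differences from W1: to W2 (Δx, Δy, Δh) = (-230, -45, -2.39); to W3 = (-135, -205, -3.18).
Determinant of the coordinate differences = (-230)·(-205) − (-135)·(-45) = 41075.
∂h/∂x = [(-2.39)·(-205) − (-3.18)·(-45)] / 41075 = +0.008444
∂h/∂y = [(-230)·(-3.18) − (-135)·(-2.39)] / 41075 = +0.009951
Head at (210, 355) = 816.31 + (+0.008444)·(-25) + (+0.009951)·(135) = 817.44 ft.
That is higher than the 816.31 ft at W1, so the point is upgradient.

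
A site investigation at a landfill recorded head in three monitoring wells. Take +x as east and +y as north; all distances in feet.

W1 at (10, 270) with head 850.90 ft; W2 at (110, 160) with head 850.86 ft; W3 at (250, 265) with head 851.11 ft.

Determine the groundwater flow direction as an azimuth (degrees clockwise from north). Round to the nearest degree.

217°

Differences from W1: to W2 (Δx, Δy, Δh) = (100, -110, -0.04); to W3 = (240, -5, +0.21).
Solve a·Δx + b·Δy = Δh: det = 100·(-5) − 240·(-110) = 25900.
∂h/∂x = [(-0.04)·(-5) − (+0.21)·(-110)] / 25900 = +0.0008996
∂h/∂y = [100·(+0.21) − 240·(-0.04)] / 25900 = +0.001181
Flow direction (−∇h) has components (-0.0008996 E, -0.001181 N).
Azimuth = atan2(E, N) = atan2(-0.0008996, -0.001181) = 217.3° ≈ 217°.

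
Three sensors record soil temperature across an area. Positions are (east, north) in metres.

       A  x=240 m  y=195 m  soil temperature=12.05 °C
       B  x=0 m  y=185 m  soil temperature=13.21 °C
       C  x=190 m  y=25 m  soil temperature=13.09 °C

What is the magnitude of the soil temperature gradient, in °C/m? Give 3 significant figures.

Differences from A: to B (Δx, Δy, Δh) = (-240, -10, +1.16); to C = (-50, -170, +1.04).
Solve a·Δx + b·Δy = ΔT: det = (-240)·(-170) − (-50)·(-10) = 40300.
∂T/∂x = [(+1.16)·(-170) − (+1.04)·(-10)] / 40300 = -0.004635
∂T/∂y = [(-240)·(+1.04) − (-50)·(+1.16)] / 40300 = -0.004754
|∇f| = √(-0.004635² + -0.004754²) = 0.00664 °C/m

0.00664 °C/m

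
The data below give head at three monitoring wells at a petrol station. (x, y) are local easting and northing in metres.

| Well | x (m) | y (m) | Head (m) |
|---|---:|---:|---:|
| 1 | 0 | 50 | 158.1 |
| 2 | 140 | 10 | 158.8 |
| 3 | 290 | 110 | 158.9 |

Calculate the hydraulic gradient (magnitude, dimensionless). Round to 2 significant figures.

Taking 1 as reference: 2−1 = (140, -40, +0.7); 3−1 = (290, 60, +0.8).
Determinant of the coordinate differences = 140·60 − 290·(-40) = 20000.
∂h/∂x = [(+0.7)·60 − (+0.8)·(-40)] / 20000 = +0.003700
∂h/∂y = [140·(+0.8) − 290·(+0.7)] / 20000 = -0.004550
|∇h| = √(0.003700² + -0.004550²) = 0.005865

0.0059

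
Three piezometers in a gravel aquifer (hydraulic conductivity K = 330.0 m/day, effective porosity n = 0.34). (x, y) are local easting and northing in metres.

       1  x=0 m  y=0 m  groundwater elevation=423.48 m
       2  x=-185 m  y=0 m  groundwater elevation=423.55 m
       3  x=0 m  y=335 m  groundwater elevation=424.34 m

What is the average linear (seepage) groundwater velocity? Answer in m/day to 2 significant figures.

∂h/∂x = (423.55 − 423.48) / (-185 − 0) = -0.0003784
∂h/∂y = (424.34 − 423.48) / (335 − 0) = +0.002567
|∇h| = √(-0.0003784² + 0.002567²) = 0.002595
Seepage velocity v = K·i/n = 330.0 × 0.002595 / 0.34 = 2.519 m/day.

2.5 m/day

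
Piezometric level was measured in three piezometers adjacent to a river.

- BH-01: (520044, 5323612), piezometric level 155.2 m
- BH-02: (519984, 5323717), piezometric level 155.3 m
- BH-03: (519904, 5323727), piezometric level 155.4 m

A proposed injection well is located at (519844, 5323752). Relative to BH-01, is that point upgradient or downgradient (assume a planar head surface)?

upgradient

With h = a·x + b·y + c and BH-01 as origin, the differences give:
  (-60)·a + 105·b = +0.1
  (-140)·a + 115·b = +0.2
Eliminate b (×115 and ×105, subtract): 7800·a = -9.50 → a = ∂h/∂x = -0.001218
Back-substitute: b = ∂h/∂y = +0.0002564.
Head at (519844, 5323752) = 155.2 + (-0.001218)·(-200) + (+0.0002564)·(140) = 155.48 m.
That is higher than the 155.2 m at BH-01, so the point is upgradient.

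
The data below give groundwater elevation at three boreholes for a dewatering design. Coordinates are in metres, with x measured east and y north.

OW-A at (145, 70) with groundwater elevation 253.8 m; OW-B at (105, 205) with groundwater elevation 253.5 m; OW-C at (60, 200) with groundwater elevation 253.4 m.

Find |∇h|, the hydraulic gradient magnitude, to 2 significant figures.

0.0028

Taking OW-A as reference: OW-B−OW-A = (-40, 135, -0.3); OW-C−OW-A = (-85, 130, -0.4).
Solve a·Δx + b·Δy = Δh: det = (-40)·130 − (-85)·135 = 6275.
∂h/∂x = [(-0.3)·130 − (-0.4)·135] / 6275 = +0.002390
∂h/∂y = [(-40)·(-0.4) − (-85)·(-0.3)] / 6275 = -0.001514
|∇h| = √(0.002390² + -0.001514²) = 0.002829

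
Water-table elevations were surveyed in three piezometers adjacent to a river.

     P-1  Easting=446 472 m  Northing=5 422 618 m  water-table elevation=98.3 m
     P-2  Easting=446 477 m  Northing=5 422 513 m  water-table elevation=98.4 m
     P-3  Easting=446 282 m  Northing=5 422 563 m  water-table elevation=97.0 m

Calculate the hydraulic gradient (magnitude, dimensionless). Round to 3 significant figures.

Taking P-1 as reference: P-2−P-1 = (5, -105, +0.1); P-3−P-1 = (-190, -55, -1.3).
Determinant of the coordinate differences = 5·(-55) − (-190)·(-105) = -20225.
∂h/∂x = [(+0.1)·(-55) − (-1.3)·(-105)] / -20225 = +0.007021
∂h/∂y = [5·(-1.3) − (-190)·(+0.1)] / -20225 = -0.0006180
|∇h| = √(0.007021² + -0.0006180²) = 0.007048

0.00705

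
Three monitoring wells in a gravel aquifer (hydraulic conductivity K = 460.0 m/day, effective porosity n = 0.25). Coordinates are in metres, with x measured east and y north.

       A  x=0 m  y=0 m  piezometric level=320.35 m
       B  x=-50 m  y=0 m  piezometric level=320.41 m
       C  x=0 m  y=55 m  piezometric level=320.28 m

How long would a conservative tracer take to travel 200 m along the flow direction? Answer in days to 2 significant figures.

62 days

∂h/∂x = (320.41 − 320.35) / (-50 − 0) = -0.001200
∂h/∂y = (320.28 − 320.35) / (55 − 0) = -0.001273
|∇h| = √(-0.001200² + -0.001273²) = 0.001749
Seepage velocity v = K·i/n = 460.0 × 0.001749 / 0.25 = 3.218 m/day.
t = 200 / 3.218 = 62.15 days.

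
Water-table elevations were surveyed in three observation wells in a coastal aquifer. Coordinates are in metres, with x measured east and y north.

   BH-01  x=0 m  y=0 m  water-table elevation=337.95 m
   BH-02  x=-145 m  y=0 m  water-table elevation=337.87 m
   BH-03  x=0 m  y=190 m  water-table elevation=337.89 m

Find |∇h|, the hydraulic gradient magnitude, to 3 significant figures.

0.000636

∂h/∂x = (337.87 − 337.95) / (-145 − 0) = +0.0005517
∂h/∂y = (337.89 − 337.95) / (190 − 0) = -0.0003158
|∇h| = √(0.0005517² + -0.0003158²) = 0.0006357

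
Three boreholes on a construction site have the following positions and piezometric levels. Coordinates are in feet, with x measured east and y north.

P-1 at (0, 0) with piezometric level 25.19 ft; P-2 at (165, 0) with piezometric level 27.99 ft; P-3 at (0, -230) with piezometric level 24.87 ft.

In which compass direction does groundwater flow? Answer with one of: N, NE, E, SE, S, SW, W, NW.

∂h/∂x = (27.99 − 25.19) / (165 − 0) = +0.01697
∂h/∂y = (24.87 − 25.19) / (-230 − 0) = +0.001391
Flow = −∇h = (-0.01697 east, -0.001391 north), which points west.

W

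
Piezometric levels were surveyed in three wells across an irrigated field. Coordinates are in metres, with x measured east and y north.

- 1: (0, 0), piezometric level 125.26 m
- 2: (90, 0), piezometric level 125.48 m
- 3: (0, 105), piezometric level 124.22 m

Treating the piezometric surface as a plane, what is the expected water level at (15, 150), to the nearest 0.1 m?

123.8 m

∂h/∂x = (125.48 − 125.26) / (90 − 0) = +0.002444
∂h/∂y = (124.22 − 125.26) / (105 − 0) = -0.009905
h(15, 150) = 125.26 + (+0.002444)·(15) + (-0.009905)·(150) = 125.26 +0.037 -1.486 = 123.811 m.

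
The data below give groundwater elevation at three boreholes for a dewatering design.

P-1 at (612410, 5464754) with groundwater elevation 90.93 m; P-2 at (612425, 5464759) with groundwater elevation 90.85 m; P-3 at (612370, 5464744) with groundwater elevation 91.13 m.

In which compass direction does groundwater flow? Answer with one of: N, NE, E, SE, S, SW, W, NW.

Differences from P-1: to P-2 (Δx, Δy, Δh) = (15, 5, -0.08); to P-3 = (-40, -10, +0.20).
Solve a·Δx + b·Δy = Δh: det = 15·(-10) − (-40)·5 = 50.
∂h/∂x = [(-0.08)·(-10) − (+0.20)·5] / 50 = -0.004000
∂h/∂y = [15·(+0.20) − (-40)·(-0.08)] / 50 = -0.004000
Flow = −∇h = (+0.004000 east, +0.004000 north), which points northeast.

NE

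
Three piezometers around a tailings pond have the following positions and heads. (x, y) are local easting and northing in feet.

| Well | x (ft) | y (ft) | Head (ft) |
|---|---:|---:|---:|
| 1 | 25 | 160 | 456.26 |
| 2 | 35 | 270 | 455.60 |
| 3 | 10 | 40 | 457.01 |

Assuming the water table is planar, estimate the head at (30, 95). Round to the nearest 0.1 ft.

With h = a·x + b·y + c and 1 as origin, the differences give:
  10·a + 110·b = -0.66
  (-15)·a + (-120)·b = +0.75
Eliminate b (×(-120) and ×110, subtract): 450·a = -3.300 → a = ∂h/∂x = -0.007333
Back-substitute: b = ∂h/∂y = -0.005333.
h(30, 95) = 456.26 + (-0.007333)·(5) + (-0.005333)·(-65) = 456.26 -0.037 +0.347 = 456.570 ft.

456.6 ft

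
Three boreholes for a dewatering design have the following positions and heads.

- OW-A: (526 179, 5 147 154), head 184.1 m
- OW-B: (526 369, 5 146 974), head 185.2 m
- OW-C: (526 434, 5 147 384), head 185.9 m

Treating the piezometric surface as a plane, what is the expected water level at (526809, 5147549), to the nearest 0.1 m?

188.4 m

Taking OW-A as reference: OW-B−OW-A = (190, -180, +1.1); OW-C−OW-A = (255, 230, +1.8).
Solve a·Δx + b·Δy = Δh: det = 190·230 − 255·(-180) = 89600.
∂h/∂x = [(+1.1)·230 − (+1.8)·(-180)] / 89600 = +0.006440
∂h/∂y = [190·(+1.8) − 255·(+1.1)] / 89600 = +0.0006864
h(526809, 5147549) = 184.1 + (+0.006440)·(630) + (+0.0006864)·(395) = 184.1 +4.057 +0.271 = 188.428 m.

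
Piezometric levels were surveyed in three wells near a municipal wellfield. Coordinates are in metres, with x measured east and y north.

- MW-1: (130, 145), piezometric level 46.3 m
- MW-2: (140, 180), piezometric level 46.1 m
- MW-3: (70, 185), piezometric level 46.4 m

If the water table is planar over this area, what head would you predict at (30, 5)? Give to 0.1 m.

47.4 m

With h = a·x + b·y + c and MW-1 as origin, the differences give:
  10·a + 35·b = -0.2
  (-60)·a + 40·b = +0.1
Eliminate b (×40 and ×35, subtract): 2500·a = -11.50 → a = ∂h/∂x = -0.004600
Back-substitute: b = ∂h/∂y = -0.004400.
h(30, 5) = 46.3 + (-0.004600)·(-100) + (-0.004400)·(-140) = 46.3 +0.460 +0.616 = 47.376 m.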